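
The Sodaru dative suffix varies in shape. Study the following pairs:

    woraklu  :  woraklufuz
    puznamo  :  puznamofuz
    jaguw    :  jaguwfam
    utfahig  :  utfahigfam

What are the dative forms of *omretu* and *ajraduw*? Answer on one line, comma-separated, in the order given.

omretufuz, ajraduwfam

The pattern is consonant vs. vowel: -fam when the stem ends in a consonant (*jaguw*, *utfahig*); -fuz when the stem ends in a vowel (*woraklu*, *puznamo*).
Since the final sound of *omretu* is /u/ (a vowel), it takes -fuz, giving *omretufuz*.
The final sound of *ajraduw* is /w/, which is a consonant, so the suffix is -fam, giving *ajraduwfam*.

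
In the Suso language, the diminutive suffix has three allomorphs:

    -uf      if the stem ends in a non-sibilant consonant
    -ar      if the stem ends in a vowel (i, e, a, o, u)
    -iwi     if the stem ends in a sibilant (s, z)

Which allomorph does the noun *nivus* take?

-iwi

*nivus*: final sound = /s/, a sibilant → -iwi.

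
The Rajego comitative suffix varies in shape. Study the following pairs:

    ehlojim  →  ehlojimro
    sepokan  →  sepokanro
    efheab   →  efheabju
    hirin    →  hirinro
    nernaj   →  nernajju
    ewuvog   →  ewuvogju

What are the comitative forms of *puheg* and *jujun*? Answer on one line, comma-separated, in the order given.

puhegju, jujunro

The suffix is conditioned by the final consonant: -ro when the stem ends in a nasal (*ehlojim*, *sepokan*, *hirin*); -ju when the stem ends in a non-nasal consonant (*efheab*, *nernaj*, *ewuvog*).
The final consonant of *puheg* is /g/, which is non-nasal, so the suffix is -ju, giving *puhegju*.
Since the final consonant of *jujun* is /n/ (a nasal), it takes -ro, giving *jujunro*.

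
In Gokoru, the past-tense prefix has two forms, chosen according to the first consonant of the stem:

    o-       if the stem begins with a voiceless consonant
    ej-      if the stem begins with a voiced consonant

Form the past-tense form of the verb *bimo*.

ejbimo

*bimo*: first consonant = /b/, voiced → ej- → *ejbimo*.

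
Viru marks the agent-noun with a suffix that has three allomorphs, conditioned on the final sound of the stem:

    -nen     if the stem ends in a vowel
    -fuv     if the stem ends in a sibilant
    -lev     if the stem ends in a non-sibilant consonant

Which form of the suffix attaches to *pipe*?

-nen

The final sound of *pipe* is /e/, which is a vowel, so the suffix is -nen.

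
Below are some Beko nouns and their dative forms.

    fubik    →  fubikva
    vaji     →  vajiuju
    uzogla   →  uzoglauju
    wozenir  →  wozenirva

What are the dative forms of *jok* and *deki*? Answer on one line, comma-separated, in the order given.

The pattern is consonant vs. vowel: -va when the stem ends in a consonant (*fubik*, *wozenir*); -uju when the stem ends in a vowel (*vaji*, *uzogla*).
The final sound of *jok* is /k/, which is a consonant, so the suffix is -va, giving *jokva*.
*deki*: final sound = /i/, a vowel → -uju → *dekiuju*.

jokva, dekiuju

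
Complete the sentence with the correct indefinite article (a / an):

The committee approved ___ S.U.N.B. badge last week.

an

The indefinite article is chosen by the initial *sound* of the following word, not its spelling.
The initialism *S.U.N.B.* is read letter by letter; the first letter, S, is pronounced /ɛs/, which begins with a vowel sound.
So the article is *an*: The committee approved an S.U.N.B. badge last week.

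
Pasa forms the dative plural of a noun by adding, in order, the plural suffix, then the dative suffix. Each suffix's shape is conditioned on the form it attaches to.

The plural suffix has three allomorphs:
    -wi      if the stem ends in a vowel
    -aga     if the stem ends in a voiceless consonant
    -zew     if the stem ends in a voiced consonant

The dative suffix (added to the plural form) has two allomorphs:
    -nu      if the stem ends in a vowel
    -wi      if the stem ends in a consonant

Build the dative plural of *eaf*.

*eaf* — final sound /f/ (a voiceless consonant) → -aga → *eafaga*.
The final sound of the plural form *eafaga* is /a/, which is a vowel, so the dative suffix is -nu, giving *eafaganu*.

eafaganu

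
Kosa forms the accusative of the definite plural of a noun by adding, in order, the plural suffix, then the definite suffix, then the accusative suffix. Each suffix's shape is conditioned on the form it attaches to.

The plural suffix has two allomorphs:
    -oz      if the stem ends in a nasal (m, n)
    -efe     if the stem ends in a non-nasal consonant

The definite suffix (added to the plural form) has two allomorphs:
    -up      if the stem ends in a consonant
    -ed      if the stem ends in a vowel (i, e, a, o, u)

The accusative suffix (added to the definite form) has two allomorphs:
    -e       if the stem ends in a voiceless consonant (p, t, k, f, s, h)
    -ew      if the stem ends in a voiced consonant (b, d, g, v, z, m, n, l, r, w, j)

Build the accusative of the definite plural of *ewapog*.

ewapogefeedew

*ewapog*: final consonant = /g/, non-nasal → -efe → *ewapogefe*.
Since the final sound of the plural form *ewapogefe* is /e/ (a vowel), it takes -ed, giving *ewapogefeed*.
The definite form *ewapogefeed* — final consonant /d/ (voiced) → -ew → *ewapogefeedew*.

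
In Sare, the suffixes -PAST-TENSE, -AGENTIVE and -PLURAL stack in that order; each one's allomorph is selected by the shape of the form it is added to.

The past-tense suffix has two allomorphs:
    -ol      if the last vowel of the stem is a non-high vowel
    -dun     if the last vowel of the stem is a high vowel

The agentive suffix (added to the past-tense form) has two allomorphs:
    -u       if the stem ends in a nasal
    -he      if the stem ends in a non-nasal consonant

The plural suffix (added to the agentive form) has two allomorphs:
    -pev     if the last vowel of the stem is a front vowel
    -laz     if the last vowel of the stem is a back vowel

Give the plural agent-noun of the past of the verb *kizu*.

kizudunulaz

Since the last vowel of *kizu* is /u/ (a high vowel), it takes -dun, giving *kizudun*.
The past-tense form *kizudun* — final consonant /n/ (a nasal) → -u → *kizudunu*.
The last vowel of the agentive form *kizudunu* is /u/, which is a back vowel, so the plural suffix is -laz, giving *kizudunulaz*.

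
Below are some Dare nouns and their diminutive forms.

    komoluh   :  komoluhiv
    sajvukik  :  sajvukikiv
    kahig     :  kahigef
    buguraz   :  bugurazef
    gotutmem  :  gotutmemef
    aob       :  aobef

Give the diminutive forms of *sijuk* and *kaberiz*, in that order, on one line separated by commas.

sijukiv, kaberizef

The suffix is conditioned by the final consonant: -iv when the stem ends in a voiceless consonant (*komoluh*, *sajvukik*); -ef when the stem ends in a voiced consonant (*kahig*, *buguraz*, *gotutmem*, *aob*).
*sijuk* — final consonant /k/ (voiceless) → -iv → *sijukiv*.
*kaberiz*: final consonant = /z/, voiced → -ef → *kaberizef*.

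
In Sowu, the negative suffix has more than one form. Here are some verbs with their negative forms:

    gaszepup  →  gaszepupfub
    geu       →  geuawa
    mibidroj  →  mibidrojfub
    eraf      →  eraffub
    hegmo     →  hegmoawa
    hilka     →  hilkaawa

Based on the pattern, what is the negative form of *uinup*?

The pattern is consonant vs. vowel: -fub when the stem ends in a consonant (*gaszepup*, *mibidroj*, *eraf*); -awa when the stem ends in a vowel (*geu*, *hegmo*, *hilka*).
Since the final sound of *uinup* is /p/ (a consonant), it takes -fub, giving *uinupfub*.

uinupfub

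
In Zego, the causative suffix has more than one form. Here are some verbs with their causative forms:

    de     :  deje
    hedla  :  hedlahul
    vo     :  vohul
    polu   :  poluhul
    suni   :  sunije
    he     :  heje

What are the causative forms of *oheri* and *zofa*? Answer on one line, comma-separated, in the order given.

oherije, zofahul

The suffix is conditioned by the last vowel: -je when the last vowel of the stem is a front vowel (*de*, *suni*, *he*); -hul when the last vowel of the stem is a back vowel (*hedla*, *vo*, *polu*).
*oheri*: last vowel = /i/, a front vowel → -je → *oherije*.
The last vowel of *zofa* is /a/, which is a back vowel, so the suffix is -hul, giving *zofahul*.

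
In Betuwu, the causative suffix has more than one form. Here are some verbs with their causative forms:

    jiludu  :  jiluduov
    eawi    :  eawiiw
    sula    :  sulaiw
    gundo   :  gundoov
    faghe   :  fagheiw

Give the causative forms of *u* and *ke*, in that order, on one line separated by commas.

Looking at the last vowel of each stem: -ov when the last vowel of the stem is a rounded vowel (*jiludu*, *gundo*); -iw when the last vowel of the stem is an unrounded vowel (*eawi*, *sula*, *faghe*).
The last vowel of *u* is /u/, which is a rounded vowel, so the suffix is -ov, giving *uov*.
*ke*: last vowel = /e/, an unrounded vowel → -iw → *keiw*.

uov, keiw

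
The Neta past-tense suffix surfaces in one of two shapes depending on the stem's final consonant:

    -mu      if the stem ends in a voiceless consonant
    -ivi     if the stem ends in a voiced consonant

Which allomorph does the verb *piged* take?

-ivi

*piged* — final consonant /d/ (voiced) → -ivi.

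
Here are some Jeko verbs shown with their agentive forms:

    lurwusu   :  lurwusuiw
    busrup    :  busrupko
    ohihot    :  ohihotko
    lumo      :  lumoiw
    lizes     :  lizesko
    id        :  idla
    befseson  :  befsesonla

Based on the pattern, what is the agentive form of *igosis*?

The pattern is voicing of the final sound: -ko when the stem ends in a voiceless consonant (*busrup*, *ohihot*, *lizes*); -la when the stem ends in a voiced consonant (*id*, *befseson*); -iw when the stem ends in a vowel (*lurwusu*, *lumo*).
The final sound of *igosis* is /s/, which is a voiceless consonant, so the suffix is -ko, giving *igosisko*.

igosisko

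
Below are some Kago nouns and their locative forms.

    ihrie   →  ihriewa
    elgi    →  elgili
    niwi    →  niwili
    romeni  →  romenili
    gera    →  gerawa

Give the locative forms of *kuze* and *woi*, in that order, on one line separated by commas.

kuzewa, woili

The suffix is conditioned by the last vowel: -li when the last vowel of the stem is a high vowel (*elgi*, *niwi*, *romeni*); -wa when the last vowel of the stem is a non-high vowel (*ihrie*, *gera*).
*kuze*: last vowel = /e/, a non-high vowel → -wa → *kuzewa*.
The last vowel of *woi* is /i/, which is a high vowel, so the suffix is -li, giving *woili*.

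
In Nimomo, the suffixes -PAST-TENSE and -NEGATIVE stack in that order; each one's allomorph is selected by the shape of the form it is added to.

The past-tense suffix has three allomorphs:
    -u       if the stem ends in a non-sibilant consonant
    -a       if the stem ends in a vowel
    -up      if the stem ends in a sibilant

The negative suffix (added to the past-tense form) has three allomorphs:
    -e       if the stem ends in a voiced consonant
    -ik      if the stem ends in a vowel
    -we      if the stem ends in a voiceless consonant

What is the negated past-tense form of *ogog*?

ogoguik

*ogog* — final sound /g/ (a non-sibilant consonant) → -u → *ogogu*.
The final sound of the past-tense form *ogogu* is /u/, which is a vowel, so the negative suffix is -ik, giving *ogoguik*.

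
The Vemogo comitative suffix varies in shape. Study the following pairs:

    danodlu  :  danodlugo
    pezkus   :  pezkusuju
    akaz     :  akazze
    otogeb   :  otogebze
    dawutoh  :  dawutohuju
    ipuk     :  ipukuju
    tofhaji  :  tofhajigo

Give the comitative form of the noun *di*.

The pattern is voicing of the final sound: -uju when the stem ends in a voiceless consonant (*pezkus*, *dawutoh*, *ipuk*); -ze when the stem ends in a voiced consonant (*akaz*, *otogeb*); -go when the stem ends in a vowel (*danodlu*, *tofhaji*).
*di* — final sound /i/ (a vowel) → -go → *digo*.

digo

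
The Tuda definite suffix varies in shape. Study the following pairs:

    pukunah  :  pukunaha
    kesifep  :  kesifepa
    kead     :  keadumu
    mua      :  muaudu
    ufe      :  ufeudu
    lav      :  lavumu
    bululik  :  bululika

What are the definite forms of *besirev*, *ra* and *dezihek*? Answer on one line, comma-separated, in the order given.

The suffix is conditioned by the final sound: -a when the stem ends in a voiceless consonant (*pukunah*, *kesifep*, *bululik*); -umu when the stem ends in a voiced consonant (*kead*, *lav*); -udu when the stem ends in a vowel (*mua*, *ufe*).
Since the final sound of *besirev* is /v/ (a voiced consonant), it takes -umu, giving *besirevumu*.
Since the final sound of *ra* is /a/ (a vowel), it takes -udu, giving *raudu*.
*dezihek* — final sound /k/ (a voiceless consonant) → -a → *deziheka*.

besirevumu, raudu, deziheka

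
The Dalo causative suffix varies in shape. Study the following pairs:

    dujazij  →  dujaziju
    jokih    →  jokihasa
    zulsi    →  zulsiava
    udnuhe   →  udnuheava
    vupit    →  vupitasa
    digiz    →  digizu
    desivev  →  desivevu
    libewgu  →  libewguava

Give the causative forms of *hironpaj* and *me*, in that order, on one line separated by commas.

Looking at the final sound of each stem: -asa when the stem ends in a voiceless consonant (*jokih*, *vupit*); -u when the stem ends in a voiced consonant (*dujazij*, *digiz*, *desivev*); -ava when the stem ends in a vowel (*zulsi*, *udnuhe*, *libewgu*).
*hironpaj* — final sound /j/ (a voiced consonant) → -u → *hironpaju*.
*me*: final sound = /e/, a vowel → -ava → *meava*.

hironpaju, meava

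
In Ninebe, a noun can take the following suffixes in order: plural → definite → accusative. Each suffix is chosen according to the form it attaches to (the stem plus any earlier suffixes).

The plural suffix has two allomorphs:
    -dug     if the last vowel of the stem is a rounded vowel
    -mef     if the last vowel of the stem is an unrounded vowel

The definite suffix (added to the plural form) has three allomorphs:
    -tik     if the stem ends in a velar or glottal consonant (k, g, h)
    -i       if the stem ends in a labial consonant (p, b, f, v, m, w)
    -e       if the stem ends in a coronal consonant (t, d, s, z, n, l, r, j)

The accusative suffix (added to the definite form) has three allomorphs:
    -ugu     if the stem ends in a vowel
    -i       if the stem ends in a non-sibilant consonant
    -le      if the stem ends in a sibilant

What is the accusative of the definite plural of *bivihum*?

*bivihum*: last vowel = /u/, a rounded vowel → -dug → *bivihumdug*.
The plural form *bivihumdug*: final consonant = /g/, velar/glottal → -tik → *bivihumdugtik*.
The final sound of the definite form *bivihumdugtik* is /k/, which is a non-sibilant consonant, so the accusative suffix is -i, giving *bivihumdugtiki*.

bivihumdugtiki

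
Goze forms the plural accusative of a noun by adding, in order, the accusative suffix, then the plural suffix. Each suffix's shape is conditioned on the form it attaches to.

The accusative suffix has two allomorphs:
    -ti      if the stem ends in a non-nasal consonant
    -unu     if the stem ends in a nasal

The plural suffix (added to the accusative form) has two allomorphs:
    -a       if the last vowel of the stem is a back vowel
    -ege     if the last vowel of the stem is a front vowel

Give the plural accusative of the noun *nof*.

noftiege

*nof* — final consonant /f/ (non-nasal) → -ti → *nofti*.
The last vowel of the accusative form *nofti* is /i/, which is a front vowel, so the plural suffix is -ege, giving *noftiege*.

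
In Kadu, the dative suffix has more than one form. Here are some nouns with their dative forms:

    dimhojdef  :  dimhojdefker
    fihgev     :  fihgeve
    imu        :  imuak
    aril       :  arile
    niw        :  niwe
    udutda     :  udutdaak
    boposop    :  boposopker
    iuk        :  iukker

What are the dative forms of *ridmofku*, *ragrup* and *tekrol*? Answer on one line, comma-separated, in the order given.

ridmofkuak, ragrupker, tekrole

Looking at the final sound of each stem: -ker when the stem ends in a voiceless consonant (*dimhojdef*, *boposop*, *iuk*); -e when the stem ends in a voiced consonant (*fihgev*, *aril*, *niw*); -ak when the stem ends in a vowel (*imu*, *udutda*).
*ridmofku* — final sound /u/ (a vowel) → -ak → *ridmofkuak*.
Since the final sound of *ragrup* is /p/ (a voiceless consonant), it takes -ker, giving *ragrupker*.
Since the final sound of *tekrol* is /l/ (a voiced consonant), it takes -e, giving *tekrole*.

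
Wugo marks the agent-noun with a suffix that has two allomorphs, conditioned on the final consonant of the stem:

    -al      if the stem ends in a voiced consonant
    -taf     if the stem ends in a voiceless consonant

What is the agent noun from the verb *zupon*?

zuponal

*zupon*: final consonant = /n/, voiced → -al → *zuponal*.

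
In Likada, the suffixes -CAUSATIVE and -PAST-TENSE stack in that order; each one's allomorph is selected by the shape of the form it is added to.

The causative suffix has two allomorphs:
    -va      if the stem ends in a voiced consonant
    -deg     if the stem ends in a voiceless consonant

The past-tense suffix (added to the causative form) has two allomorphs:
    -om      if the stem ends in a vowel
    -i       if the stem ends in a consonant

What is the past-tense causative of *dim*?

*dim*: final consonant = /m/, voiced → -va → *dimva*.
The causative form *dimva* — final sound /a/ (a vowel) → -om → *dimvaom*.

dimvaom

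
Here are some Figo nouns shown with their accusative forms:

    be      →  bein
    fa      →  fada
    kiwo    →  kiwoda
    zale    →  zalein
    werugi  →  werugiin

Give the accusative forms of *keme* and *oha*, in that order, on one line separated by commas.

Looking at the last vowel of each stem: -in when the last vowel of the stem is a front vowel (*be*, *zale*, *werugi*); -da when the last vowel of the stem is a back vowel (*fa*, *kiwo*).
*keme*: last vowel = /e/, a front vowel → -in → *kemein*.
*oha*: last vowel = /a/, a back vowel → -da → *ohada*.

kemein, ohada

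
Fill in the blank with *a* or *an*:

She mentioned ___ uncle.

an

The indefinite article is chosen by the initial *sound* of the following word, not its spelling.
*uncle* begins with the sound /ʌ/ (u pronounced /ʌ/) — a vowel sound.
So the article is *an*: She mentioned an uncle.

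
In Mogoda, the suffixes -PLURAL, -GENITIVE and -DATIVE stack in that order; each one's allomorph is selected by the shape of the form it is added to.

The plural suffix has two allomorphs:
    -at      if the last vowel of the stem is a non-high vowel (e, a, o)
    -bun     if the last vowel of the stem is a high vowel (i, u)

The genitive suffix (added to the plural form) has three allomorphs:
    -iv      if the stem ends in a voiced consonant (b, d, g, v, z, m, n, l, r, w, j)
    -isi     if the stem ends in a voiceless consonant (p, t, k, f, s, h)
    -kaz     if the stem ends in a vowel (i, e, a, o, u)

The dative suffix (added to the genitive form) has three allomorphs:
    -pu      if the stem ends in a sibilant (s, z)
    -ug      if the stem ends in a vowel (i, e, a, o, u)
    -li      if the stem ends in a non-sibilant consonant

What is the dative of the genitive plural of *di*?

The last vowel of *di* is /i/, which is a high vowel, so the plural suffix is -bun, giving *dibun*.
The plural form *dibun*: final sound = /n/, a voiced consonant → -iv → *dibuniv*.
The genitive form *dibuniv*: final sound = /v/, a non-sibilant consonant → -li → *dibunivli*.

dibunivli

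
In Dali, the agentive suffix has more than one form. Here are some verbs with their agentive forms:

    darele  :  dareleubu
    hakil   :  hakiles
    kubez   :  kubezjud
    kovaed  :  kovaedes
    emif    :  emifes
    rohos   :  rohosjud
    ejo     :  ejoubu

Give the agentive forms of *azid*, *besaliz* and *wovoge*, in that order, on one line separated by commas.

The pattern is sibilance of the final sound: -jud when the stem ends in a sibilant (*kubez*, *rohos*); -es when the stem ends in a non-sibilant consonant (*hakil*, *kovaed*, *emif*); -ubu when the stem ends in a vowel (*darele*, *ejo*).
*azid*: final sound = /d/, a non-sibilant consonant → -es → *azides*.
Since the final sound of *besaliz* is /z/ (a sibilant), it takes -jud, giving *besalizjud*.
Since the final sound of *wovoge* is /e/ (a vowel), it takes -ubu, giving *wovogeubu*.

azides, besalizjud, wovogeubu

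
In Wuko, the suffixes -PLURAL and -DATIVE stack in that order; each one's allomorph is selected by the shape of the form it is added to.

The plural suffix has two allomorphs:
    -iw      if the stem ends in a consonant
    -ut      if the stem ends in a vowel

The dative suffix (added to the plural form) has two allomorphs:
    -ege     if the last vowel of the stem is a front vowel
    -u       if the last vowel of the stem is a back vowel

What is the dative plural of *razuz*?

*razuz*: final sound = /z/, a consonant → -iw → *razuziw*.
The plural form *razuziw* — last vowel /i/ (a front vowel) → -ege → *razuziwege*.

razuziwege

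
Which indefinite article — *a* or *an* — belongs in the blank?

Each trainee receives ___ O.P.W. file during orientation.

an

The indefinite article is chosen by the initial *sound* of the following word, not its spelling.
The initialism *O.P.W.* is read letter by letter; the first letter, O, is pronounced /oʊ/, which begins with a vowel sound.
So the article is *an*: Each trainee receives an O.P.W. file during orientation.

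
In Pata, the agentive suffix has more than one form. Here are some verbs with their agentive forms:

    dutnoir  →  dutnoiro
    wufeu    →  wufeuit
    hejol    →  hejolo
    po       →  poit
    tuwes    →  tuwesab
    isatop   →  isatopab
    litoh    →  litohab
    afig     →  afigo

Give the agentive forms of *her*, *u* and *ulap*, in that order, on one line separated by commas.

The suffix is conditioned by the final sound: -ab when the stem ends in a voiceless consonant (*tuwes*, *isatop*, *litoh*); -o when the stem ends in a voiced consonant (*dutnoir*, *hejol*, *afig*); -it when the stem ends in a vowel (*wufeu*, *po*).
The final sound of *her* is /r/, which is a voiced consonant, so the suffix is -o, giving *hero*.
*u* — final sound /u/ (a vowel) → -it → *uit*.
*ulap* — final sound /p/ (a voiceless consonant) → -ab → *ulapab*.

hero, uit, ulapab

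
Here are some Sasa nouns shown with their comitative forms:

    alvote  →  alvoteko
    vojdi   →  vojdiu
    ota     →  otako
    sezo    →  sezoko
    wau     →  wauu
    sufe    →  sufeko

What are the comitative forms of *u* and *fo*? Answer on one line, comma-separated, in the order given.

uu, foko

Looking at the last vowel of each stem: -u when the last vowel of the stem is a high vowel (*vojdi*, *wau*); -ko when the last vowel of the stem is a non-high vowel (*alvote*, *ota*, *sezo*, *sufe*).
The last vowel of *u* is /u/, which is a high vowel, so the suffix is -u, giving *uu*.
The last vowel of *fo* is /o/, which is a non-high vowel, so the suffix is -ko, giving *foko*.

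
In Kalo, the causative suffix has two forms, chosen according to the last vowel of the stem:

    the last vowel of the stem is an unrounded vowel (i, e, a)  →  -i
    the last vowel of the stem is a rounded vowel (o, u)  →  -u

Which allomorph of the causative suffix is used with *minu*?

*minu*: last vowel = /u/, a rounded vowel → -u.

-u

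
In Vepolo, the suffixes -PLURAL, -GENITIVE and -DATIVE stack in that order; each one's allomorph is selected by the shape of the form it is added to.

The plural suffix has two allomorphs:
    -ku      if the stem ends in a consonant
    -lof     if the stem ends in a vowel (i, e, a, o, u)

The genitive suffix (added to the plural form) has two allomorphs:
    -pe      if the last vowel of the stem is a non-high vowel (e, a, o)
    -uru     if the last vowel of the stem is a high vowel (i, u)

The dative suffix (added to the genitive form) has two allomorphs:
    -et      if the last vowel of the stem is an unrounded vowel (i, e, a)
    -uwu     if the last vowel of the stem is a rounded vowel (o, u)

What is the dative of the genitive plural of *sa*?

salofpeet

*sa*: final sound = /a/, a vowel → -lof → *salof*.
The plural form *salof* — last vowel /o/ (a non-high vowel) → -pe → *salofpe*.
Since the last vowel of the genitive form *salofpe* is /e/ (an unrounded vowel), it takes -et, giving *salofpeet*.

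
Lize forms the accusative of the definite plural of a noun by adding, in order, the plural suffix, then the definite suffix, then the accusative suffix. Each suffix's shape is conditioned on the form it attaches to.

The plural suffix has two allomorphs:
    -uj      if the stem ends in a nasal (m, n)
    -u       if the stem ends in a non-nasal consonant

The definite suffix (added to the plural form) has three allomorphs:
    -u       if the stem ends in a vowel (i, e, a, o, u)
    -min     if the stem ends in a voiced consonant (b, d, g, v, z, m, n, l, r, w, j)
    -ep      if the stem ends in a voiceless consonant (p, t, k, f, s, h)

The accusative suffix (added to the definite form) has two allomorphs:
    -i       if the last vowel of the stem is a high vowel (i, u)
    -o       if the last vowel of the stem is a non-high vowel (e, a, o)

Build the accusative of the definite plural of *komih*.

The final consonant of *komih* is /h/, which is non-nasal, so the plural suffix is -u, giving *komihu*.
The plural form *komihu* — final sound /u/ (a vowel) → -u → *komihuu*.
The definite form *komihuu* — last vowel /u/ (a high vowel) → -i → *komihuui*.

komihuui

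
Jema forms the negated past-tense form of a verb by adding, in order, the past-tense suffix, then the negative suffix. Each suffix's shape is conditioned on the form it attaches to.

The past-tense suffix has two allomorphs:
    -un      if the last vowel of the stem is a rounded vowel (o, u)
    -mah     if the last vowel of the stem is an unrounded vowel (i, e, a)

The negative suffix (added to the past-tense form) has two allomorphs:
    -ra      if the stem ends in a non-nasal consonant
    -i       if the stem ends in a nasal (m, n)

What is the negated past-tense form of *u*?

uuni

The last vowel of *u* is /u/, which is a rounded vowel, so the past-tense suffix is -un, giving *uun*.
The final consonant of the past-tense form *uun* is /n/, which is a nasal, so the negative suffix is -i, giving *uuni*.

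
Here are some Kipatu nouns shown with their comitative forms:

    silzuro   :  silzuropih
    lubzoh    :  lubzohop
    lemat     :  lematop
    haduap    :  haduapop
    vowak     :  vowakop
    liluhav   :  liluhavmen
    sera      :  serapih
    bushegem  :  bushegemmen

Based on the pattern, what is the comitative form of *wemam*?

Looking at the final sound of each stem: -op when the stem ends in a voiceless consonant (*lubzoh*, *lemat*, *haduap*, *vowak*); -men when the stem ends in a voiced consonant (*liluhav*, *bushegem*); -pih when the stem ends in a vowel (*silzuro*, *sera*).
The final sound of *wemam* is /m/, which is a voiced consonant, so the suffix is -men, giving *wemammen*.

wemammen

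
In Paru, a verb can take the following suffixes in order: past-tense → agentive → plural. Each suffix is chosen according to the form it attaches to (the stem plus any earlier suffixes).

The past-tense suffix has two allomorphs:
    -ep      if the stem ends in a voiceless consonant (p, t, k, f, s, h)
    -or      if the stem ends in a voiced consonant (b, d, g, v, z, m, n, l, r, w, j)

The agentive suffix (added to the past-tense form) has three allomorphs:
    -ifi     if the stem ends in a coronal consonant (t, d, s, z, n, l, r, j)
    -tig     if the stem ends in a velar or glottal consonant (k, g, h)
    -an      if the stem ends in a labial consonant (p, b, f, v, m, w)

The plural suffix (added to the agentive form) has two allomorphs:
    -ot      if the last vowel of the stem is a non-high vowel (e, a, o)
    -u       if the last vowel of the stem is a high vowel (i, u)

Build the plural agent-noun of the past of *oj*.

ojorifiu

Since the final consonant of *oj* is /j/ (voiced), it takes -or, giving *ojor*.
The past-tense form *ojor* — final consonant /r/ (coronal) → -ifi → *ojorifi*.
Since the last vowel of the agentive form *ojorifi* is /i/ (a high vowel), it takes -u, giving *ojorifiu*.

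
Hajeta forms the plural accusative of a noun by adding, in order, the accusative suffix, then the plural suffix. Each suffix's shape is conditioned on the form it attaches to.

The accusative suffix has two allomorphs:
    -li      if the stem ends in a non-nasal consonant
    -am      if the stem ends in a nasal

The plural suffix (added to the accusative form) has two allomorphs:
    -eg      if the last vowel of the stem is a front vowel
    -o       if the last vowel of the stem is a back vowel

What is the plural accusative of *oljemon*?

oljemonamo

*oljemon* — final consonant /n/ (a nasal) → -am → *oljemonam*.
Since the last vowel of the accusative form *oljemonam* is /a/ (a back vowel), it takes -o, giving *oljemonamo*.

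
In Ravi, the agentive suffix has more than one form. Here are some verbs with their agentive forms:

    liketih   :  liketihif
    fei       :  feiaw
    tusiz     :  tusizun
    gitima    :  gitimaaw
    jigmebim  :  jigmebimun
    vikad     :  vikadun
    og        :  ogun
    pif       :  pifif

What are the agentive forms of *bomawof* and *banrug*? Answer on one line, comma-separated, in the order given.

The alternation tracks the final sound of the stem — -if when the stem ends in a voiceless consonant (*liketih*, *pif*); -un when the stem ends in a voiced consonant (*tusiz*, *jigmebim*, *vikad*, *og*); -aw when the stem ends in a vowel (*fei*, *gitima*).
Since the final sound of *bomawof* is /f/ (a voiceless consonant), it takes -if, giving *bomawofif*.
Since the final sound of *banrug* is /g/ (a voiced consonant), it takes -un, giving *banrugun*.

bomawofif, banrugun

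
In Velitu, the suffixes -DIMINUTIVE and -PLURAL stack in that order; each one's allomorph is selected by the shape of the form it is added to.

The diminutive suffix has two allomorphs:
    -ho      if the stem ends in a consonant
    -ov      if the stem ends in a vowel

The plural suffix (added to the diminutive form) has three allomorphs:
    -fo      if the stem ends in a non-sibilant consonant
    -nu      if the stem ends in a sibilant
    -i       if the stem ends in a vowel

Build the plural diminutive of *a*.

aovfo

*a*: final sound = /a/, a vowel → -ov → *aov*.
The diminutive form *aov*: final sound = /v/, a non-sibilant consonant → -fo → *aovfo*.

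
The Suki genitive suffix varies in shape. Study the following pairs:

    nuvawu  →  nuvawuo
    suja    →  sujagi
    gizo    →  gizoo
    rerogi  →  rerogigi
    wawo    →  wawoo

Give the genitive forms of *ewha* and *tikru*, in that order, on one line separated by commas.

ewhagi, tikruo

The suffix is conditioned by the last vowel: -o when the last vowel of the stem is a rounded vowel (*nuvawu*, *gizo*, *wawo*); -gi when the last vowel of the stem is an unrounded vowel (*suja*, *rerogi*).
*ewha*: last vowel = /a/, an unrounded vowel → -gi → *ewhagi*.
*tikru*: last vowel = /u/, a rounded vowel → -o → *tikruo*.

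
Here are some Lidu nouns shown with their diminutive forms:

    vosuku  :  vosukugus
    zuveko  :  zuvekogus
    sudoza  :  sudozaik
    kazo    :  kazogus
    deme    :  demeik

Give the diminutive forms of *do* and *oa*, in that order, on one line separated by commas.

The pattern is rounding harmony: -gus when the last vowel of the stem is a rounded vowel (*vosuku*, *zuveko*, *kazo*); -ik when the last vowel of the stem is an unrounded vowel (*sudoza*, *deme*).
The last vowel of *do* is /o/, which is a rounded vowel, so the suffix is -gus, giving *dogus*.
The last vowel of *oa* is /a/, which is an unrounded vowel, so the suffix is -ik, giving *oaik*.

dogus, oaik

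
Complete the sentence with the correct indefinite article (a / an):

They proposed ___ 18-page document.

The indefinite article is chosen by the initial *sound* of the following word, not its spelling.
The number *18* is spoken "eighteen", beginning with /ˌeɪˈtiːn/ — a vowel sound.
So the article is *an*: They proposed an 18-page document.

an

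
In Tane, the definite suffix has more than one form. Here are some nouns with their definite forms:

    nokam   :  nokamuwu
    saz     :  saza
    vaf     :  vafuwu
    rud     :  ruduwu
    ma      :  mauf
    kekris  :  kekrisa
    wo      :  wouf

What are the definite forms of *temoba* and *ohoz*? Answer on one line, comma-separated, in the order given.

temobauf, ohoza

Looking at the final sound of each stem: -a when the stem ends in a sibilant (*saz*, *kekris*); -uwu when the stem ends in a non-sibilant consonant (*nokam*, *vaf*, *rud*); -uf when the stem ends in a vowel (*ma*, *wo*).
*temoba*: final sound = /a/, a vowel → -uf → *temobauf*.
*ohoz* — final sound /z/ (a sibilant) → -a → *ohoza*.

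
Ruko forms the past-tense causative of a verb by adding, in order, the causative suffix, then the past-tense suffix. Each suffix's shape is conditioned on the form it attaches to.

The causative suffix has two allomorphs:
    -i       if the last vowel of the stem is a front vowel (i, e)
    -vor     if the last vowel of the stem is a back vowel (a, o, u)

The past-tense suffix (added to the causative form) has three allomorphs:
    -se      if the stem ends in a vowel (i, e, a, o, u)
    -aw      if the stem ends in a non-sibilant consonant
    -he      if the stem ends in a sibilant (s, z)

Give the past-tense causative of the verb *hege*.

hegeise

Since the last vowel of *hege* is /e/ (a front vowel), it takes -i, giving *hegei*.
The causative form *hegei*: final sound = /i/, a vowel → -se → *hegeise*.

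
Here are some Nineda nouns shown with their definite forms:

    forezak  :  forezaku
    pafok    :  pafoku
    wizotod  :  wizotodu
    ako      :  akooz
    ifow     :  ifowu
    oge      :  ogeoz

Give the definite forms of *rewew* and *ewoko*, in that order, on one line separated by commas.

rewewu, ewokooz

The pattern is consonant vs. vowel: -u when the stem ends in a consonant (*forezak*, *pafok*, *wizotod*, *ifow*); -oz when the stem ends in a vowel (*ako*, *oge*).
*rewew* — final sound /w/ (a consonant) → -u → *rewewu*.
The final sound of *ewoko* is /o/, which is a vowel, so the suffix is -oz, giving *ewokooz*.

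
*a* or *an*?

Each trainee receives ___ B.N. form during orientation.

a

The indefinite article is chosen by the initial *sound* of the following word, not its spelling.
The initialism *B.N.* is read letter by letter; the first letter, B, is pronounced /biː/, which begins with a consonant sound.
So the article is *a*: Each trainee receives a B.N. form during orientation.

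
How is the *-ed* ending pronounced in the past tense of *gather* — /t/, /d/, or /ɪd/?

The stem *gather* ends in a voiced sound other than /d/.
The -ed suffix is realized as /ɪd/ after /t, d/; as /t/ after other voiceless consonants; and as /d/ after other voiced sounds.
So -ed on *gather* is pronounced /d/.

/d/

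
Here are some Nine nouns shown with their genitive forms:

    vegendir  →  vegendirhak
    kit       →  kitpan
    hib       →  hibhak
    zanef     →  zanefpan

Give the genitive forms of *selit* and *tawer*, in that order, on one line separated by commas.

selitpan, tawerhak

The pattern is voicing of the final consonant: -pan when the stem ends in a voiceless consonant (*kit*, *zanef*); -hak when the stem ends in a voiced consonant (*vegendir*, *hib*).
Since the final consonant of *selit* is /t/ (voiceless), it takes -pan, giving *selitpan*.
*tawer* — final consonant /r/ (voiced) → -hak → *tawerhak*.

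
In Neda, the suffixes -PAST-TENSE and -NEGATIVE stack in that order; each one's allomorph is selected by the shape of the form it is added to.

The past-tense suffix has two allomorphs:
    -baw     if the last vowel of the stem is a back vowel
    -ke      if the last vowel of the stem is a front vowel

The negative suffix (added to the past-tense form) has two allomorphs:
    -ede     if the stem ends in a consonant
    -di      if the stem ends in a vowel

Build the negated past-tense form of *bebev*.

bebevkedi

*bebev* — last vowel /e/ (a front vowel) → -ke → *bebevke*.
The past-tense form *bebevke* — final sound /e/ (a vowel) → -di → *bebevkedi*.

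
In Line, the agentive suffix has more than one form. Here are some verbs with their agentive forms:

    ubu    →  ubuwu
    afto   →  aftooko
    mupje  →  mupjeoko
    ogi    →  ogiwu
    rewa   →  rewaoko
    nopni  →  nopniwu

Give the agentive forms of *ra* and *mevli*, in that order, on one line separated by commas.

The suffix is conditioned by the last vowel: -wu when the last vowel of the stem is a high vowel (*ubu*, *ogi*, *nopni*); -oko when the last vowel of the stem is a non-high vowel (*afto*, *mupje*, *rewa*).
Since the last vowel of *ra* is /a/ (a non-high vowel), it takes -oko, giving *raoko*.
Since the last vowel of *mevli* is /i/ (a high vowel), it takes -wu, giving *mevliwu*.

raoko, mevliwu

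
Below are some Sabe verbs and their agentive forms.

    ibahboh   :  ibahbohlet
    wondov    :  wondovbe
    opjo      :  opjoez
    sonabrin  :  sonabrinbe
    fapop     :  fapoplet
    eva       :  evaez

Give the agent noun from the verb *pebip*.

The pattern is voicing of the final sound: -let when the stem ends in a voiceless consonant (*ibahboh*, *fapop*); -be when the stem ends in a voiced consonant (*wondov*, *sonabrin*); -ez when the stem ends in a vowel (*opjo*, *eva*).
*pebip*: final sound = /p/, a voiceless consonant → -let → *pebiplet*.

pebiplet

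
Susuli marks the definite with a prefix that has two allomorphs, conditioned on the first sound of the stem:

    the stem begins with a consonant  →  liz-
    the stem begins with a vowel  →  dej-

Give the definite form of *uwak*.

The first sound of *uwak* is /u/, which is a vowel, so the prefix is dej-, giving *dejuwak*.

dejuwak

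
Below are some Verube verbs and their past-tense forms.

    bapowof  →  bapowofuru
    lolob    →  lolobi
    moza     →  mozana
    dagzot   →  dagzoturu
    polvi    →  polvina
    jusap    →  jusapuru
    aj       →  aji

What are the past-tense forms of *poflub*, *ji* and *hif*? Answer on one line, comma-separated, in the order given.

poflubi, jina, hifuru

The pattern is voicing of the final sound: -uru when the stem ends in a voiceless consonant (*bapowof*, *dagzot*, *jusap*); -i when the stem ends in a voiced consonant (*lolob*, *aj*); -na when the stem ends in a vowel (*moza*, *polvi*).
*poflub*: final sound = /b/, a voiced consonant → -i → *poflubi*.
*ji* — final sound /i/ (a vowel) → -na → *jina*.
Since the final sound of *hif* is /f/ (a voiceless consonant), it takes -uru, giving *hifuru*.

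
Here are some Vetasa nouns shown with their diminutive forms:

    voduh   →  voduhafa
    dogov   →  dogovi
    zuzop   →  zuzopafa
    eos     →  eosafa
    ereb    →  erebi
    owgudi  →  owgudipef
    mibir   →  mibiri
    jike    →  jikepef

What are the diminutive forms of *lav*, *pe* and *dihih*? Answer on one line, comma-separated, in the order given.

The suffix is conditioned by the final sound: -afa when the stem ends in a voiceless consonant (*voduh*, *zuzop*, *eos*); -i when the stem ends in a voiced consonant (*dogov*, *ereb*, *mibir*); -pef when the stem ends in a vowel (*owgudi*, *jike*).
*lav* — final sound /v/ (a voiced consonant) → -i → *lavi*.
Since the final sound of *pe* is /e/ (a vowel), it takes -pef, giving *pepef*.
*dihih*: final sound = /h/, a voiceless consonant → -afa → *dihihafa*.

lavi, pepef, dihihafa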